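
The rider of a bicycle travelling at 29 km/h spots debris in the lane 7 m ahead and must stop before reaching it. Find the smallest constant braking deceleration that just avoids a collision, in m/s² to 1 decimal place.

Required deceleration ≈ 4.6 m/s²

29 km/h ÷ 3.6 = 8.0556 m/s.
v² = 2a·d ⇒ a = v²/(2d) = 8.0556² / (2 × 7.000) = 64.893 / 14.000 = 4.6352 m/s².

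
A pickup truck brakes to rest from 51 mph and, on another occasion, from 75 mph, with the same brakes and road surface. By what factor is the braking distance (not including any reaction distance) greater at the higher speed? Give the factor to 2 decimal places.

Braking distance d = v²/(2a), so with a fixed, d ∝ v².
Factor = (75/51)² = 1.4706² = 2.1627.

Factor ≈ 2.16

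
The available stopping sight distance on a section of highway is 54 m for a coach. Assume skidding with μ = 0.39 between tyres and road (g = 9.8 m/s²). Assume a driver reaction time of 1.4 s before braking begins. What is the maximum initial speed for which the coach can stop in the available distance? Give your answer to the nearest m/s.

a = μg = 0.39 × 9.8 = 3.822 m/s².
Stopping distance: v·t_r + v²/(2a) = 54 with t_r = 1.4 s and a = 3.822 m/s².
So v² + 10.702 v − 412.78 = 0.
Positive root: v = −a·t_r + √((a·t_r)² + 2a·d) = −5.351 + √(28.633 + 412.78) = 15.6588 m/s.

Maximum speed ≈ 16 m/s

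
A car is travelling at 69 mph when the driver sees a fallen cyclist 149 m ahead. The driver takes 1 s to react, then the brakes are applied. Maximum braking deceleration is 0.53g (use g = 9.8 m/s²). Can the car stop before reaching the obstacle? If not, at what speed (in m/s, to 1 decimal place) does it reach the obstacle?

Yes — it stops about 26.6 m short of the obstacle, so it never reaches it

69 mph × 0.44704 = 30.8458 m/s.
a = 0.53 × 9.8 = 5.194 m/s².
Reaction distance = 30.8458 × 1 = 30.846 m.
Braking distance = v²/(2a) = 951.463 / 10.388 = 91.593 m.
Total stopping distance = 30.846 + 91.593 = 122.439 m, vs 149 m available — it stops with 149 − 122.439 = 26.561 m to spare.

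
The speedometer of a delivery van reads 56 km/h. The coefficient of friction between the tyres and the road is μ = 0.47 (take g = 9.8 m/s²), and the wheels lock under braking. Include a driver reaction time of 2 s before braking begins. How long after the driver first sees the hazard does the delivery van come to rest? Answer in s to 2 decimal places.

Total time ≈ 5.38 s

56 km/h ÷ 3.6 = 15.5556 m/s.
a = μg = 0.47 × 9.8 = 4.606 m/s².
Braking time = v/a = 15.5556 / 4.606 = 3.377 s.
Total = 2 + 3.377 = 5.377 s.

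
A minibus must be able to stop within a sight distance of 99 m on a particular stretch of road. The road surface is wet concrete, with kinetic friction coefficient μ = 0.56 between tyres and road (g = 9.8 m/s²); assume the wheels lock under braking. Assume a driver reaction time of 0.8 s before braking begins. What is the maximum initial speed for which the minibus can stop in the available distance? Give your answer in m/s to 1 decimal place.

Maximum speed ≈ 28.9 m/s

a = μg = 0.56 × 9.8 = 5.488 m/s².
Stopping distance: v·t_r + v²/(2a) = 99 with t_r = 0.8 s and a = 5.488 m/s².
So v² + 8.781 v − 1086.62 = 0.
Positive root: v = −a·t_r + √((a·t_r)² + 2a·d) = −4.390 + √(19.272 + 1086.62) = 28.8650 m/s.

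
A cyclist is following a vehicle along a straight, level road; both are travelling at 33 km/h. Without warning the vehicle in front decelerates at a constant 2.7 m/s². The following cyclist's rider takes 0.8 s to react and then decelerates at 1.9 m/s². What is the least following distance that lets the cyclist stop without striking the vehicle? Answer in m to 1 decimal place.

33 km/h ÷ 3.6 = 9.1667 m/s.
Leader travels v²/(2a_L) = 84.028 / 5.400 = 15.561 m before stopping.
Follower covers v·t_r = 9.1667 × 0.8 = 7.333 m while reacting, then v²/(2a_F) = 84.028 / 3.800 = 22.113 m while braking, for a total of 7.333 + 22.113 = 29.446 m.
Since a_F ≤ a_L and the follower starts braking later, the follower is never slower than the leader, so the closest approach is when both have stopped.
Minimum gap = 29.446 − 15.561 = 13.885 m.

Minimum gap ≈ 13.9 m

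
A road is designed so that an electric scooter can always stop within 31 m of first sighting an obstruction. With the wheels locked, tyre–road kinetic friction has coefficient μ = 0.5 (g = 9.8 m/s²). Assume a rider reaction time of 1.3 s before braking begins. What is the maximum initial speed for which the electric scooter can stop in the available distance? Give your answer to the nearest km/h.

Maximum speed ≈ 44 km/h

a = μg = 0.5 × 9.8 = 4.900 m/s².
Stopping distance: v·t_r + v²/(2a) = 31 with t_r = 1.3 s and a = 4.900 m/s².
So v² + 12.740 v − 303.80 = 0.
Positive root: v = −a·t_r + √((a·t_r)² + 2a·d) = −6.370 + √(40.577 + 303.80) = 12.1874 m/s.
12.1874 m/s × 3.6 = 43.875 km/h.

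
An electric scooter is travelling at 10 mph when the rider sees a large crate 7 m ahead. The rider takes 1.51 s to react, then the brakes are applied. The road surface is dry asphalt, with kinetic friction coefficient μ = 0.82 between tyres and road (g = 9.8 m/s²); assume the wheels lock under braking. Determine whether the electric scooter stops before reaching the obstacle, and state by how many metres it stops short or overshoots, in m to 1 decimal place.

10 mph × 0.44704 = 4.4704 m/s.
a = μg = 0.82 × 9.8 = 8.036 m/s².
Reaction distance = 4.4704 × 1.51 = 6.750 m.
Braking distance = v²/(2a) = 19.984 / 16.072 = 1.243 m.
Total stopping distance = 6.750 + 1.243 = 7.993 m, vs 7 m available — it cannot stop in time and overshoots by 7.993 − 7 = 0.993 m.

No — it overshoots by 1.0 m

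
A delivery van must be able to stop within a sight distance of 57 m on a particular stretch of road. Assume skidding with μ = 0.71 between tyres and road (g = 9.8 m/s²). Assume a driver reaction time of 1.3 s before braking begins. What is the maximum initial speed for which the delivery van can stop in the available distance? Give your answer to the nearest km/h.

a = μg = 0.71 × 9.8 = 6.958 m/s².
Stopping distance: v·t_r + v²/(2a) = 57 with t_r = 1.3 s and a = 6.958 m/s².
So v² + 18.091 v − 793.21 = 0.
Positive root: v = −a·t_r + √((a·t_r)² + 2a·d) = −9.045 + √(81.812 + 793.21) = 20.5358 m/s.
20.5358 m/s × 3.6 = 73.929 km/h.

Maximum speed ≈ 74 km/h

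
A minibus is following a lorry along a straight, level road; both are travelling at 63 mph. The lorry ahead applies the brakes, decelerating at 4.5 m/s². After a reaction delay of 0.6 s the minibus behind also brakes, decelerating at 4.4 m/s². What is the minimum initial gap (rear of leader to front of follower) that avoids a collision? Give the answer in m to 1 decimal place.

63 mph × 0.44704 = 28.1635 m/s.
Leader travels v²/(2a_L) = 793.183 / 9.000 = 88.131 m before stopping.
Follower covers v·t_r = 28.1635 × 0.6 = 16.898 m while reacting, then v²/(2a_F) = 793.183 / 8.800 = 90.134 m while braking, for a total of 16.898 + 90.134 = 107.032 m.
Since a_F ≤ a_L and the follower starts braking later, the follower is never slower than the leader, so the closest approach is when both have stopped.
Minimum gap = 107.032 − 88.131 = 18.901 m.

Minimum gap ≈ 18.9 m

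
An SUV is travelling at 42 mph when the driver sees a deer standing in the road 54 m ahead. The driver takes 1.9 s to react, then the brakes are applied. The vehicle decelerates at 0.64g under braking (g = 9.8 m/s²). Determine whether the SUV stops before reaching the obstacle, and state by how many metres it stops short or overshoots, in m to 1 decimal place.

42 mph × 0.44704 = 18.7757 m/s.
a = 0.64 × 9.8 = 6.272 m/s².
Reaction distance = 18.7757 × 1.9 = 35.674 m.
Braking distance = v²/(2a) = 352.527 / 12.544 = 28.103 m.
Total stopping distance = 35.674 + 28.103 = 63.777 m, vs 54 m available — it cannot stop in time and overshoots by 63.777 − 54 = 9.777 m.

No — it overshoots by 9.8 m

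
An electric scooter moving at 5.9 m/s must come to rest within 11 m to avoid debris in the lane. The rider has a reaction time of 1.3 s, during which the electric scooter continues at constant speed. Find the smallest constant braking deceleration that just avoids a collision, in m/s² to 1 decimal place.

Distance covered during reaction = 5.9000 × 1.3 = 7.670 m.
Distance available for braking: 11 − 7.670 = 3.330 m.
v² = 2a·d ⇒ a = v²/(2d) = 5.9000² / (2 × 3.330) = 34.810 / 6.660 = 5.2267 m/s².

Required deceleration ≈ 5.2 m/s²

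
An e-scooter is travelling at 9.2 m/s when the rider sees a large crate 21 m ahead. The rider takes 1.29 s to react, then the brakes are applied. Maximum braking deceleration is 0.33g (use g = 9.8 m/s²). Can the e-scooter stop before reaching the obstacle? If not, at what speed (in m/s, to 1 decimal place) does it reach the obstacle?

a = 0.33 × 9.8 = 3.234 m/s².
Reaction distance = 9.2000 × 1.29 = 11.868 m.
Braking distance needed to stop: v²/(2a) = 84.640 / 6.468 = 13.086 m, so total needed = 11.868 + 13.086 = 24.954 m > 21 m — it cannot stop.
Distance remaining when braking begins: 21 − 11.868 = 9.132 m.
v² = v₀² − 2a·d = 84.640 − 2 × 3.234 × 9.132 = 25.574 m²/s².
v = √25.574 = 5.057 m/s.

No — it strikes the obstacle at 5.1 m/s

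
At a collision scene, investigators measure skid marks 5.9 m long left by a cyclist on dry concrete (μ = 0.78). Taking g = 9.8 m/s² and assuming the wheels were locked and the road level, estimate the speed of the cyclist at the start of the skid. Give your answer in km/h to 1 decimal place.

Deceleration a = μg = 0.78 × 9.8 = 7.644 m/s².
v = √(2a·d) = √(2 × 7.644 × 5.9) = √90.199 = 9.4973 m/s.
= 9.4973 × 3.6 = 34.190 km/h.

Initial speed ≈ 34.2 km/h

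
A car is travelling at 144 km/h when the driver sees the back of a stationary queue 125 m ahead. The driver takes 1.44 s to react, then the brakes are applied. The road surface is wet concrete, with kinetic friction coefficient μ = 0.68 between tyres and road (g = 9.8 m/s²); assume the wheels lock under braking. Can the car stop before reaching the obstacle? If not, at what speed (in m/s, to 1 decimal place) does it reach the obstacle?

No — it strikes the obstacle at 26.5 m/s

144 km/h ÷ 3.6 = 40.0000 m/s.
a = μg = 0.68 × 9.8 = 6.664 m/s².
Reaction distance = 40.0000 × 1.44 = 57.600 m.
Braking distance needed to stop: v²/(2a) = 1600.000 / 13.328 = 120.048 m, so total needed = 57.600 + 120.048 = 177.648 m > 125 m — it cannot stop.
Distance remaining when braking begins: 125 − 57.600 = 67.400 m.
v² = v₀² − 2a·d = 1600.000 − 2 × 6.664 × 67.400 = 701.693 m²/s².
v = √701.693 = 26.489 m/s.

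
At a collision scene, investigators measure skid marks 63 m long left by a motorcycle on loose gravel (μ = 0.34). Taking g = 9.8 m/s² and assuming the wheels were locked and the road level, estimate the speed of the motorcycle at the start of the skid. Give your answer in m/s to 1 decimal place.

Initial speed ≈ 20.5 m/s

Deceleration a = μg = 0.34 × 9.8 = 3.332 m/s².
v = √(2a·d) = √(2 × 3.332 × 63) = √419.832 = 20.4898 m/s.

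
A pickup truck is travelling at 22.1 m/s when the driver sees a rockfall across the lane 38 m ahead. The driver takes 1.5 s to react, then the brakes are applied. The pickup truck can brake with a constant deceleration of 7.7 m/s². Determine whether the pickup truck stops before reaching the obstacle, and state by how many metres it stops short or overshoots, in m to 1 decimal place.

No — it overshoots by 26.9 m

Reaction distance = 22.1000 × 1.5 = 33.150 m.
Braking distance = v²/(2a) = 488.410 / 15.400 = 31.715 m.
Total stopping distance = 33.150 + 31.715 = 64.865 m, vs 38 m available — it cannot stop in time and overshoots by 64.865 − 38 = 26.865 m.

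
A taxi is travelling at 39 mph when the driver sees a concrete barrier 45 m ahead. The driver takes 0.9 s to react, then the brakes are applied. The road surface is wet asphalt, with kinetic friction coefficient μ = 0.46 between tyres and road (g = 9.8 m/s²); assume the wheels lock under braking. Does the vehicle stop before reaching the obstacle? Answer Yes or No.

No

39 mph × 0.44704 = 17.4346 m/s.
a = μg = 0.46 × 9.8 = 4.508 m/s².
Reaction distance = 17.4346 × 0.9 = 15.691 m.
Braking distance = v²/(2a) = 303.965 / 9.016 = 33.714 m.
Total stopping distance = 15.691 + 33.714 = 49.405 m, vs 45 m available — it cannot stop in time and overshoots by 49.405 − 45 = 4.405 m.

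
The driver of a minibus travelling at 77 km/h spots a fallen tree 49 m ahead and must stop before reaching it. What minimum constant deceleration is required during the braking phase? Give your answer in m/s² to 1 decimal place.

77 km/h ÷ 3.6 = 21.3889 m/s.
v² = 2a·d ⇒ a = v²/(2d) = 21.3889² / (2 × 49.000) = 457.485 / 98.000 = 4.6682 m/s².

Required deceleration ≈ 4.7 m/s²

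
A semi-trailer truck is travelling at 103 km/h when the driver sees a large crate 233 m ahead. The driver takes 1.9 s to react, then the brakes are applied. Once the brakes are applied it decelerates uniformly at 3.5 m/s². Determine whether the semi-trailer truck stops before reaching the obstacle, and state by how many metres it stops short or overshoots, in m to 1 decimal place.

Yes — it stops 61.7 m short of the obstacle

103 km/h ÷ 3.6 = 28.6111 m/s.
Reaction distance = 28.6111 × 1.9 = 54.361 m.
Braking distance = v²/(2a) = 818.595 / 7.000 = 116.942 m.
Total stopping distance = 54.361 + 116.942 = 171.303 m, vs 233 m available — it stops with 233 − 171.303 = 61.697 m to spare.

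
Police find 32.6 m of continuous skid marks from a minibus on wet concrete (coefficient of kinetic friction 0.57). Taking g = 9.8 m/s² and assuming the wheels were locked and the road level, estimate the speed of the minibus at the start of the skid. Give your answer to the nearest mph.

Deceleration a = μg = 0.57 × 9.8 = 5.586 m/s².
v = √(2a·d) = √(2 × 5.586 × 32.6) = √364.207 = 19.0842 m/s.
= 19.0842 ÷ 0.44704 = 42.690 mph.

Initial speed ≈ 43 mph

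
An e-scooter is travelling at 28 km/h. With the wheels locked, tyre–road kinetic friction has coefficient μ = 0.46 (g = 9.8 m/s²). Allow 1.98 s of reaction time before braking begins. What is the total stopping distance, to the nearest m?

28 km/h ÷ 3.6 = 7.7778 m/s.
a = μg = 0.46 × 9.8 = 4.508 m/s².
Reaction distance = v·t_r = 7.7778 × 1.98 = 15.400 m.
Braking distance = v²/(2a) = 7.7778² / (2 × 4.508) = 60.494 / 9.016 = 6.710 m.
Total = 15.400 + 6.710 = 22.110 m.

Total stopping distance ≈ 22 m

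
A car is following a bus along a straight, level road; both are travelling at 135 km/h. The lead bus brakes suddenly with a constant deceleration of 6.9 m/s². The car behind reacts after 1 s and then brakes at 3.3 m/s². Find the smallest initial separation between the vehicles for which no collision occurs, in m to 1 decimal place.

135 km/h ÷ 3.6 = 37.5000 m/s.
Leader travels v²/(2a_L) = 1406.250 / 13.800 = 101.902 m before stopping.
Follower covers v·t_r = 37.5000 × 1 = 37.500 m while reacting, then v²/(2a_F) = 1406.250 / 6.600 = 213.068 m while braking, for a total of 37.500 + 213.068 = 250.568 m.
Since a_F ≤ a_L and the follower starts braking later, the follower is never slower than the leader, so the closest approach is when both have stopped.
Minimum gap = 250.568 − 101.902 = 148.666 m.

Minimum gap ≈ 148.7 m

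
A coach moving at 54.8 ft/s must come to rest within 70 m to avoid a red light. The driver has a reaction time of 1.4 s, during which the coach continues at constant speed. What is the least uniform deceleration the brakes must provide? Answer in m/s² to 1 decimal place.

Required deceleration ≈ 3.0 m/s²

54.8 ft/s × 0.3048 = 16.7030 m/s.
Distance covered during reaction = 16.7030 × 1.4 = 23.384 m.
Distance available for braking: 70 − 23.384 = 46.616 m.
v² = 2a·d ⇒ a = v²/(2d) = 16.7030² / (2 × 46.616) = 278.990 / 93.232 = 2.9924 m/s².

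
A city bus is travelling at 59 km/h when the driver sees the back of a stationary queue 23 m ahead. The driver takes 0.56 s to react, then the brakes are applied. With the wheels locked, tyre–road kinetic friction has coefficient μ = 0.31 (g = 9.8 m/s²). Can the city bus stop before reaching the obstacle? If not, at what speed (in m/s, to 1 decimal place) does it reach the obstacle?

No — it strikes the obstacle at 13.6 m/s

59 km/h ÷ 3.6 = 16.3889 m/s.
a = μg = 0.31 × 9.8 = 3.038 m/s².
Reaction distance = 16.3889 × 0.56 = 9.178 m.
Braking distance needed to stop: v²/(2a) = 268.596 / 6.076 = 44.206 m, so total needed = 9.178 + 44.206 = 53.384 m > 23 m — it cannot stop.
Distance remaining when braking begins: 23 − 9.178 = 13.822 m.
v² = v₀² − 2a·d = 268.596 − 2 × 3.038 × 13.822 = 184.614 m²/s².
v = √184.614 = 13.587 m/s.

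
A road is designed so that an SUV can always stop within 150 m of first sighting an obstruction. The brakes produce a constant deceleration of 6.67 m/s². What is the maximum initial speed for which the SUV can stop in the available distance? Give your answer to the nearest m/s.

Maximum speed ≈ 45 m/s

v²/(2a) = d ⇒ v = √(2 × 6.670 × 150) = √2001.00 = 44.7325 m/s.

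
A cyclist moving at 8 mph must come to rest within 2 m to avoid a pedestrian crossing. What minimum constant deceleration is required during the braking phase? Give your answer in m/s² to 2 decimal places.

Required deceleration ≈ 3.20 m/s²

8 mph × 0.44704 = 3.5763 m/s.
v² = 2a·d ⇒ a = v²/(2d) = 3.5763² / (2 × 2.000) = 12.790 / 4.000 = 3.1975 m/s².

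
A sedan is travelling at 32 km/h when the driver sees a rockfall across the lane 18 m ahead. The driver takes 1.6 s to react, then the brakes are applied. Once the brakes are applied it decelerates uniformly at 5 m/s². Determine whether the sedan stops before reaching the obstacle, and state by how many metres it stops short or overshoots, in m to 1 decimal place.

No — it overshoots by 4.1 m

32 km/h ÷ 3.6 = 8.8889 m/s.
Reaction distance = 8.8889 × 1.6 = 14.222 m.
Braking distance = v²/(2a) = 79.013 / 10.000 = 7.901 m.
Total stopping distance = 14.222 + 7.901 = 22.123 m, vs 18 m available — it cannot stop in time and overshoots by 22.123 − 18 = 4.123 m.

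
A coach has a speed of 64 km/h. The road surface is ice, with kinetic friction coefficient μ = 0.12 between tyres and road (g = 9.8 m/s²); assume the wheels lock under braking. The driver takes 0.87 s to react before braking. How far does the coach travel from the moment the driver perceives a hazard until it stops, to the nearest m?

64 km/h ÷ 3.6 = 17.7778 m/s.
a = μg = 0.12 × 9.8 = 1.176 m/s².
Reaction distance = v·t_r = 17.7778 × 0.87 = 15.467 m.
Braking distance = v²/(2a) = 17.7778² / (2 × 1.176) = 316.050 / 2.352 = 134.375 m.
Total = 15.467 + 134.375 = 149.842 m.

Total stopping distance ≈ 150 m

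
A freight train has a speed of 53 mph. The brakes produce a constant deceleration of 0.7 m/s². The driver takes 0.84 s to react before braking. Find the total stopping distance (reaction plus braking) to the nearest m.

53 mph × 0.44704 = 23.6931 m/s.
Reaction distance = v·t_r = 23.6931 × 0.84 = 19.902 m.
Braking distance = v²/(2a) = 23.6931² / (2 × 0.700) = 561.363 / 1.400 = 400.974 m.
Total = 19.902 + 400.974 = 420.876 m.

Total stopping distance ≈ 421 m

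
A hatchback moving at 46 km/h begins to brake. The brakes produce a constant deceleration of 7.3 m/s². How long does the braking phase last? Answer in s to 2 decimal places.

46 km/h ÷ 3.6 = 12.7778 m/s.
Braking time = v/a = 12.7778 / 7.300 = 1.750 s.

Braking time ≈ 1.75 s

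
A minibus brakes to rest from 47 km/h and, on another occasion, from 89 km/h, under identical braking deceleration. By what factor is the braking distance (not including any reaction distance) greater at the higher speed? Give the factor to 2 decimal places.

Braking distance d = v²/(2a), so with a fixed, d ∝ v².
Factor = (89/47)² = 1.8936² = 3.5857.

Factor ≈ 3.59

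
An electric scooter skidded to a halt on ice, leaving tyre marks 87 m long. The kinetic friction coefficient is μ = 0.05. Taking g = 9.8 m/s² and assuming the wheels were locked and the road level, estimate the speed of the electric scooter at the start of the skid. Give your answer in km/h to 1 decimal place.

Deceleration a = μg = 0.05 × 9.8 = 0.490 m/s².
v = √(2a·d) = √(2 × 0.490 × 87) = √85.260 = 9.2336 m/s.
= 9.2336 × 3.6 = 33.241 km/h.

Initial speed ≈ 33.2 km/h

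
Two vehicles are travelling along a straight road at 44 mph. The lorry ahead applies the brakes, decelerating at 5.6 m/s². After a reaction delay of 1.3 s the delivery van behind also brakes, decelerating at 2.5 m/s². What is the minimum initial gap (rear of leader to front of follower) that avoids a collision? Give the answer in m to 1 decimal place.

44 mph × 0.44704 = 19.6698 m/s.
Leader travels v²/(2a_L) = 386.901 / 11.200 = 34.545 m before stopping.
Follower covers v·t_r = 19.6698 × 1.3 = 25.571 m while reacting, then v²/(2a_F) = 386.901 / 5.000 = 77.380 m while braking, for a total of 25.571 + 77.380 = 102.951 m.
Since a_F ≤ a_L and the follower starts braking later, the follower is never slower than the leader, so the closest approach is when both have stopped.
Minimum gap = 102.951 − 34.545 = 68.406 m.

Minimum gap ≈ 68.4 m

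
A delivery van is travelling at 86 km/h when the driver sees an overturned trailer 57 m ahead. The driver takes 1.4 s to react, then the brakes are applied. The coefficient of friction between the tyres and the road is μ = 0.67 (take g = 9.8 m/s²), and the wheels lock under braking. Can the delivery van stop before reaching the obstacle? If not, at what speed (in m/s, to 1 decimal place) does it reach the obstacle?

No — it strikes the obstacle at 16.2 m/s

86 km/h ÷ 3.6 = 23.8889 m/s.
a = μg = 0.67 × 9.8 = 6.566 m/s².
Reaction distance = 23.8889 × 1.4 = 33.444 m.
Braking distance needed to stop: v²/(2a) = 570.680 / 13.132 = 43.457 m, so total needed = 33.444 + 43.457 = 76.901 m > 57 m — it cannot stop.
Distance remaining when braking begins: 57 − 33.444 = 23.556 m.
v² = v₀² − 2a·d = 570.680 − 2 × 6.566 × 23.556 = 261.343 m²/s².
v = √261.343 = 16.166 m/s.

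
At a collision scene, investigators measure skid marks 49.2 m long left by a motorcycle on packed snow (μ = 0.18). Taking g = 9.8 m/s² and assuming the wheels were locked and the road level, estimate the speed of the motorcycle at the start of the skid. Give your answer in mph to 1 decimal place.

Deceleration a = μg = 0.18 × 9.8 = 1.764 m/s².
v = √(2a·d) = √(2 × 1.764 × 49.2) = √173.578 = 13.1749 m/s.
= 13.1749 ÷ 0.44704 = 29.471 mph.

Initial speed ≈ 29.5 mph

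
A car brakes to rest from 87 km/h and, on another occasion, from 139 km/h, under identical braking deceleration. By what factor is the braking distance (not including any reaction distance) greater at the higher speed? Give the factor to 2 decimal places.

Braking distance d = v²/(2a), so with a fixed, d ∝ v².
Factor = (139/87)² = 1.5977² = 2.5526.

Factor ≈ 2.55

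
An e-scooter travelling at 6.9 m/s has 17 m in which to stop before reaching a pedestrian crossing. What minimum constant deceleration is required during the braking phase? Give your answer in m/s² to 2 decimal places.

v² = 2a·d ⇒ a = v²/(2d) = 6.9000² / (2 × 17.000) = 47.610 / 34.000 = 1.4003 m/s².

Required deceleration ≈ 1.40 m/s²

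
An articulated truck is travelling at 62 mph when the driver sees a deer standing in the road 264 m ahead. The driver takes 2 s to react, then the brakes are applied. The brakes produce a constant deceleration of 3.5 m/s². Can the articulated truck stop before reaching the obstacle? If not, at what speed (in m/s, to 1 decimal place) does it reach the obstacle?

62 mph × 0.44704 = 27.7165 m/s.
Reaction distance = 27.7165 × 2 = 55.433 m.
Braking distance = v²/(2a) = 768.204 / 7.000 = 109.743 m.
Total stopping distance = 55.433 + 109.743 = 165.176 m, vs 264 m available — it stops with 264 − 165.176 = 98.824 m to spare.

Yes — it stops about 98.8 m short of the obstacle, so it never reaches it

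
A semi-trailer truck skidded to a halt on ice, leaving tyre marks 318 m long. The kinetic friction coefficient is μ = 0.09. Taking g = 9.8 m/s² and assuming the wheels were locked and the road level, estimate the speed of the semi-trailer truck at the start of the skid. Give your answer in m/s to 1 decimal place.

Deceleration a = μg = 0.09 × 9.8 = 0.882 m/s².
v = √(2a·d) = √(2 × 0.882 × 318) = √560.952 = 23.6844 m/s.

Initial speed ≈ 23.7 m/s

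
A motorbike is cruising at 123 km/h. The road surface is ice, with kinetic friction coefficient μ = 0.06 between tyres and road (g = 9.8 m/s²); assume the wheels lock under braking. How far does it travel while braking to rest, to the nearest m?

123 km/h ÷ 3.6 = 34.1667 m/s.
a = μg = 0.06 × 9.8 = 0.588 m/s².
Braking distance = v²/(2a) = 34.1667² / (2 × 0.588) = 1167.363 / 1.176 = 992.656 m.

Braking distance ≈ 993 m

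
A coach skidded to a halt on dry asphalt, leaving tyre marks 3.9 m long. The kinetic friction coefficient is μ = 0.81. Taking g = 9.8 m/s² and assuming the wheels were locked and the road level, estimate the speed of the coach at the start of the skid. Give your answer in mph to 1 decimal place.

Deceleration a = μg = 0.81 × 9.8 = 7.938 m/s².
v = √(2a·d) = √(2 × 7.938 × 3.9) = √61.916 = 7.8687 m/s.
= 7.8687 ÷ 0.44704 = 17.602 mph.

Initial speed ≈ 17.6 mph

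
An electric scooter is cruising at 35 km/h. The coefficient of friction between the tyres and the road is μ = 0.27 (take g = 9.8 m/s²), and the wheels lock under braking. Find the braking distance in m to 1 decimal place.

Braking distance ≈ 17.9 m

35 km/h ÷ 3.6 = 9.7222 m/s.
a = μg = 0.27 × 9.8 = 2.646 m/s².
Braking distance = v²/(2a) = 9.7222² / (2 × 2.646) = 94.521 / 5.292 = 17.861 m.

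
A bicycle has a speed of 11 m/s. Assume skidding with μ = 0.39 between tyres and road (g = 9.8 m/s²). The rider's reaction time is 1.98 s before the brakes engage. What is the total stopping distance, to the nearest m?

a = μg = 0.39 × 9.8 = 3.822 m/s².
Reaction distance = v·t_r = 11.0000 × 1.98 = 21.780 m.
Braking distance = v²/(2a) = 11.0000² / (2 × 3.822) = 121.000 / 7.644 = 15.829 m.
Total = 21.780 + 15.829 = 37.609 m.

Total stopping distance ≈ 38 m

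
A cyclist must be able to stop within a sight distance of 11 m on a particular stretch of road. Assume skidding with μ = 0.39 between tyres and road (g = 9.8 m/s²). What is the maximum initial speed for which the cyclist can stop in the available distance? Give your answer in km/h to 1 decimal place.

Maximum speed ≈ 33.0 km/h

a = μg = 0.39 × 9.8 = 3.822 m/s².
v²/(2a) = d ⇒ v = √(2 × 3.822 × 11) = √84.08 = 9.1695 m/s.
9.1695 m/s × 3.6 = 33.010 km/h.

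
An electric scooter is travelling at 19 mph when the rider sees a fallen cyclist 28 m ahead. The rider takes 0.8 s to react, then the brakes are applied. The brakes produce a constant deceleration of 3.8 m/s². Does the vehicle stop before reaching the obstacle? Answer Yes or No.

19 mph × 0.44704 = 8.4938 m/s.
Reaction distance = 8.4938 × 0.8 = 6.795 m.
Braking distance = v²/(2a) = 72.145 / 7.600 = 9.493 m.
Total stopping distance = 6.795 + 9.493 = 16.288 m, vs 28 m available — it stops with 28 − 16.288 = 11.712 m to spare.

Yes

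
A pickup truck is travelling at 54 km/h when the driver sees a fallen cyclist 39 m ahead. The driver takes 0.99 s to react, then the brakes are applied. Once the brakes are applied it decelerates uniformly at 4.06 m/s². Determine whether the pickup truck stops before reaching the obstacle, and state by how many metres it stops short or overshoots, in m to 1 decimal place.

54 km/h ÷ 3.6 = 15.0000 m/s.
Reaction distance = 15.0000 × 0.99 = 14.850 m.
Braking distance = v²/(2a) = 225.000 / 8.120 = 27.709 m.
Total stopping distance = 14.850 + 27.709 = 42.559 m, vs 39 m available — it cannot stop in time and overshoots by 42.559 − 39 = 3.559 m.

No — it overshoots by 3.6 m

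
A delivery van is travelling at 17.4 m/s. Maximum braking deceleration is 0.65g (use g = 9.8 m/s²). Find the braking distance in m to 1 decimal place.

Braking distance ≈ 23.8 m

a = 0.65 × 9.8 = 6.370 m/s².
Braking distance = v²/(2a) = 17.4000² / (2 × 6.370) = 302.760 / 12.740 = 23.765 m.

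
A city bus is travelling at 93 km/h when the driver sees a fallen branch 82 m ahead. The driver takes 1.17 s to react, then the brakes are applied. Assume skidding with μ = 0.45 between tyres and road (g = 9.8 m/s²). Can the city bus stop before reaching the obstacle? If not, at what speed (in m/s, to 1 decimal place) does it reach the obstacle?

No — it strikes the obstacle at 14.5 m/s

93 km/h ÷ 3.6 = 25.8333 m/s.
a = μg = 0.45 × 9.8 = 4.410 m/s².
Reaction distance = 25.8333 × 1.17 = 30.225 m.
Braking distance needed to stop: v²/(2a) = 667.359 / 8.820 = 75.664 m, so total needed = 30.225 + 75.664 = 105.889 m > 82 m — it cannot stop.
Distance remaining when braking begins: 82 − 30.225 = 51.775 m.
v² = v₀² − 2a·d = 667.359 − 2 × 4.410 × 51.775 = 210.704 m²/s².
v = √210.704 = 14.516 m/s.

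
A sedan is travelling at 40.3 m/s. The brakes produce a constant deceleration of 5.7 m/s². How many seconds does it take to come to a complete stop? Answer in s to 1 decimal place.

Braking time = v/a = 40.3000 / 5.700 = 7.070 s.

Braking time ≈ 7.1 s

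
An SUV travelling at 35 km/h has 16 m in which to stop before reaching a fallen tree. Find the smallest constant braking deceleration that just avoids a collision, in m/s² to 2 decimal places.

35 km/h ÷ 3.6 = 9.7222 m/s.
v² = 2a·d ⇒ a = v²/(2d) = 9.7222² / (2 × 16.000) = 94.521 / 32.000 = 2.9538 m/s².

Required deceleration ≈ 2.95 m/s²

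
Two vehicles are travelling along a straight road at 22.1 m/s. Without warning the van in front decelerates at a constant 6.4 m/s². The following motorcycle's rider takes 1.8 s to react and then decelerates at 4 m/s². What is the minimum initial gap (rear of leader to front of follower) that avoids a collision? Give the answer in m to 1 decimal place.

Minimum gap ≈ 62.7 m

Leader travels v²/(2a_L) = 488.410 / 12.800 = 38.157 m before stopping.
Follower covers v·t_r = 22.1000 × 1.8 = 39.780 m while reacting, then v²/(2a_F) = 488.410 / 8.000 = 61.051 m while braking, for a total of 39.780 + 61.051 = 100.831 m.
Since a_F ≤ a_L and the follower starts braking later, the follower is never slower than the leader, so the closest approach is when both have stopped.
Minimum gap = 100.831 − 38.157 = 62.674 m.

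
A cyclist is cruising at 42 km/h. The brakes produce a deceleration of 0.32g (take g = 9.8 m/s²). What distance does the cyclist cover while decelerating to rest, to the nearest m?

42 km/h ÷ 3.6 = 11.6667 m/s.
a = 0.32 × 9.8 = 3.136 m/s².
Braking distance = v²/(2a) = 11.6667² / (2 × 3.136) = 136.112 / 6.272 = 21.702 m.

Braking distance ≈ 22 m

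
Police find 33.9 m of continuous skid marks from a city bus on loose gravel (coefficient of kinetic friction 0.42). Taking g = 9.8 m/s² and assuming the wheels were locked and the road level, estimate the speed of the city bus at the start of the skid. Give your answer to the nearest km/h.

Deceleration a = μg = 0.42 × 9.8 = 4.116 m/s².
v = √(2a·d) = √(2 × 4.116 × 33.9) = √279.065 = 16.7052 m/s.
= 16.7052 × 3.6 = 60.139 km/h.

Initial speed ≈ 60 km/h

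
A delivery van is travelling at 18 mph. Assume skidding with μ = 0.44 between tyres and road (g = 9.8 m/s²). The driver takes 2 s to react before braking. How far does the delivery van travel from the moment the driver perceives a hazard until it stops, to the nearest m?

18 mph × 0.44704 = 8.0467 m/s.
a = μg = 0.44 × 9.8 = 4.312 m/s².
Reaction distance = v·t_r = 8.0467 × 2 = 16.093 m.
Braking distance = v²/(2a) = 8.0467² / (2 × 4.312) = 64.749 / 8.624 = 7.508 m.
Total = 16.093 + 7.508 = 23.601 m.

Total stopping distance ≈ 24 m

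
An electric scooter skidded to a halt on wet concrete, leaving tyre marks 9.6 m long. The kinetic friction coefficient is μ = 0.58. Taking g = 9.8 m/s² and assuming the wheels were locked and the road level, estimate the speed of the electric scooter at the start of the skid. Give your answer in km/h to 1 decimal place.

Deceleration a = μg = 0.58 × 9.8 = 5.684 m/s².
v = √(2a·d) = √(2 × 5.684 × 9.6) = √109.133 = 10.4467 m/s.
= 10.4467 × 3.6 = 37.608 km/h.

Initial speed ≈ 37.6 km/h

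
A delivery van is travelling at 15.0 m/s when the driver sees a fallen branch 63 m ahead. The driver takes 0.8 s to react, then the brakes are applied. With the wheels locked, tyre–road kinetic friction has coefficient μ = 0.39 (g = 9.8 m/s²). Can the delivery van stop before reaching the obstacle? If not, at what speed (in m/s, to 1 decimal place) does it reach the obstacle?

Yes — it stops about 21.6 m short of the obstacle, so it never reaches it

a = μg = 0.39 × 9.8 = 3.822 m/s².
Reaction distance = 15.0000 × 0.8 = 12.000 m.
Braking distance = v²/(2a) = 225.000 / 7.644 = 29.435 m.
Total stopping distance = 12.000 + 29.435 = 41.435 m, vs 63 m available — it stops with 63 − 41.435 = 21.565 m to spare.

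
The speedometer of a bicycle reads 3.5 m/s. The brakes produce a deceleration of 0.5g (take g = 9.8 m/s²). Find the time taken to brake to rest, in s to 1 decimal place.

a = 0.5 × 9.8 = 4.900 m/s².
Braking time = v/a = 3.5000 / 4.900 = 0.714 s.

Braking time ≈ 0.7 s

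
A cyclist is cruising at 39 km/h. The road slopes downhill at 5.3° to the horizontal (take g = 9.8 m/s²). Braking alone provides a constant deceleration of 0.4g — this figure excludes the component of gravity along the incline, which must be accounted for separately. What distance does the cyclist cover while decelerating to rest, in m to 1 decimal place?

39 km/h ÷ 3.6 = 10.8333 m/s.
a = 0.4 × 9.8 = 3.920 m/s².
Gravity along the downhill slope reduces the braking deceleration: a_eff = 3.920 − 9.8·sin 5.3° = 3.920 − 0.905 = 3.015 m/s².
Braking distance = v²/(2a) = 10.8333² / (2 × 3.015) = 117.360 / 6.030 = 19.463 m.

Braking distance ≈ 19.5 m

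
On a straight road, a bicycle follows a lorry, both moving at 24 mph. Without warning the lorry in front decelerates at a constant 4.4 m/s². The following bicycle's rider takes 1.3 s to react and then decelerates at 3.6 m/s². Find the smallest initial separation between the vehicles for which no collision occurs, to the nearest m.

24 mph × 0.44704 = 10.7290 m/s.
Leader travels v²/(2a_L) = 115.111 / 8.800 = 13.081 m before stopping.
Follower covers v·t_r = 10.7290 × 1.3 = 13.948 m while reacting, then v²/(2a_F) = 115.111 / 7.200 = 15.988 m while braking, for a total of 13.948 + 15.988 = 29.936 m.
Since a_F ≤ a_L and the follower starts braking later, the follower is never slower than the leader, so the closest approach is when both have stopped.
Minimum gap = 29.936 − 13.081 = 16.855 m.

Minimum gap ≈ 17 m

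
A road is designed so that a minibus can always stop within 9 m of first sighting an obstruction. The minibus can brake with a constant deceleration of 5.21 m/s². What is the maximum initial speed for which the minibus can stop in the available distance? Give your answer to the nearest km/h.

v²/(2a) = d ⇒ v = √(2 × 5.210 × 9) = √93.78 = 9.6840 m/s.
9.6840 m/s × 3.6 = 34.862 km/h.

Maximum speed ≈ 35 km/h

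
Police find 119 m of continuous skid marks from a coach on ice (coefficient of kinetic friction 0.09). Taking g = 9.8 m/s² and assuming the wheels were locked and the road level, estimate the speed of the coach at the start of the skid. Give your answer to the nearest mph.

Initial speed ≈ 32 mph

Deceleration a = μg = 0.09 × 9.8 = 0.882 m/s².
v = √(2a·d) = √(2 × 0.882 × 119) = √209.916 = 14.4885 m/s.
= 14.4885 ÷ 0.44704 = 32.410 mph.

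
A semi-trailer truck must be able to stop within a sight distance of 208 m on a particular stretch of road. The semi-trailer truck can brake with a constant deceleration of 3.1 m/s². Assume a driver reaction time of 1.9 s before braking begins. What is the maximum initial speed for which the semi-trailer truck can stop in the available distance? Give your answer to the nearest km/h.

Stopping distance: v·t_r + v²/(2a) = 208 with t_r = 1.9 s and a = 3.100 m/s².
So v² + 11.780 v − 1289.60 = 0.
Positive root: v = −a·t_r + √((a·t_r)² + 2a·d) = −5.890 + √(34.692 + 1289.60) = 30.5008 m/s.
30.5008 m/s × 3.6 = 109.803 km/h.

Maximum speed ≈ 110 km/h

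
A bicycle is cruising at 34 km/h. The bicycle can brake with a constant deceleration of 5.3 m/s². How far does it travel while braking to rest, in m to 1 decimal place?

34 km/h ÷ 3.6 = 9.4444 m/s.
Braking distance = v²/(2a) = 9.4444² / (2 × 5.300) = 89.197 / 10.600 = 8.415 m.

Braking distance ≈ 8.4 m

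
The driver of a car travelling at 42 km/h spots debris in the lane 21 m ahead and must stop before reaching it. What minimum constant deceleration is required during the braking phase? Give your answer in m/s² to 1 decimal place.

42 km/h ÷ 3.6 = 11.6667 m/s.
v² = 2a·d ⇒ a = v²/(2d) = 11.6667² / (2 × 21.000) = 136.112 / 42.000 = 3.2408 m/s².

Required deceleration ≈ 3.2 m/s²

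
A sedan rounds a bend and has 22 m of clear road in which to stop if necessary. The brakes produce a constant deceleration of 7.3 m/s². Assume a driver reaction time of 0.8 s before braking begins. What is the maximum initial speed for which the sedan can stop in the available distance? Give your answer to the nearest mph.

Stopping distance: v·t_r + v²/(2a) = 22 with t_r = 0.8 s and a = 7.300 m/s².
So v² + 11.680 v − 321.20 = 0.
Positive root: v = −a·t_r + √((a·t_r)² + 2a·d) = −5.840 + √(34.106 + 321.20) = 13.0096 m/s.
13.0096 m/s ÷ 0.44704 = 29.102 mph.

Maximum speed ≈ 29 mph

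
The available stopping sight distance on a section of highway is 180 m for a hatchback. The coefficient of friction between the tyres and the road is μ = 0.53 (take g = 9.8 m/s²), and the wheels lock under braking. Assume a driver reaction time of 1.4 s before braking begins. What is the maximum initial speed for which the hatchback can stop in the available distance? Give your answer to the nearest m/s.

Maximum speed ≈ 37 m/s

a = μg = 0.53 × 9.8 = 5.194 m/s².
Stopping distance: v·t_r + v²/(2a) = 180 with t_r = 1.4 s and a = 5.194 m/s².
So v² + 14.543 v − 1869.84 = 0.
Positive root: v = −a·t_r + √((a·t_r)² + 2a·d) = −7.272 + √(52.882 + 1869.84) = 36.5769 m/s.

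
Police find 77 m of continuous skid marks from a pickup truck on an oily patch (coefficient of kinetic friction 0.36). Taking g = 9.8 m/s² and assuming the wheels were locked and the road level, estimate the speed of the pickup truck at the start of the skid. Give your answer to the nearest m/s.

Initial speed ≈ 23 m/s

Deceleration a = μg = 0.36 × 9.8 = 3.528 m/s².
v = √(2a·d) = √(2 × 3.528 × 77) = √543.312 = 23.3091 m/s.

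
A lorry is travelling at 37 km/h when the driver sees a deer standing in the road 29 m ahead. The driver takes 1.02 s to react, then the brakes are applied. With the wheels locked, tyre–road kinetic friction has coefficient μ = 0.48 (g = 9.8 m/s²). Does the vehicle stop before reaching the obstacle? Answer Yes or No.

37 km/h ÷ 3.6 = 10.2778 m/s.
a = μg = 0.48 × 9.8 = 4.704 m/s².
Reaction distance = 10.2778 × 1.02 = 10.483 m.
Braking distance = v²/(2a) = 105.633 / 9.408 = 11.228 m.
Total stopping distance = 10.483 + 11.228 = 21.711 m, vs 29 m available — it stops with 29 − 21.711 = 7.289 m to spare.

Yes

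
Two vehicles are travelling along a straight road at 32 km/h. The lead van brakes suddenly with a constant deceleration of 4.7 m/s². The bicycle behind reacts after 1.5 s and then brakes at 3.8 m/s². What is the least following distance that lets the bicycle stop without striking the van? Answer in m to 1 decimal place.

Minimum gap ≈ 15.3 m

32 km/h ÷ 3.6 = 8.8889 m/s.
Leader travels v²/(2a_L) = 79.013 / 9.400 = 8.406 m before stopping.
Follower covers v·t_r = 8.8889 × 1.5 = 13.333 m while reacting, then v²/(2a_F) = 79.013 / 7.600 = 10.396 m while braking, for a total of 13.333 + 10.396 = 23.729 m.
Since a_F ≤ a_L and the follower starts braking later, the follower is never slower than the leader, so the closest approach is when both have stopped.
Minimum gap = 23.729 − 8.406 = 15.323 m.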